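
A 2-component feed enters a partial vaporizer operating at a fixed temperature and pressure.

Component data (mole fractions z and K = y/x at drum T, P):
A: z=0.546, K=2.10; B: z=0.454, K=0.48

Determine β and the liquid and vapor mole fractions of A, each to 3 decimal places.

Rachford–Rice: g(β) = Σ zᵢ(Kᵢ−1)/(1+β(Kᵢ−1)) = 0.
Check two-phase: ΣzᵢKᵢ = 1.365 > 1 and Σzᵢ/Kᵢ = 1.206 > 1, so g(0) = 0.365 > 0 and g(1) = -0.206 < 0.
Iterate (Newton) starting at β = 0.5:
  β = 0.500: g = 0.0685, g' = -0.499 → β = 0.637
Converged at β = 0.637.
Compositions from xᵢ = zᵢ/(1+β(Kᵢ−1)), yᵢ = Kᵢxᵢ:
  A: x = 0.321, y = 0.674
  B: x = 0.679, y = 0.326

β = 0.637, x_A = 0.321, y_A = 0.674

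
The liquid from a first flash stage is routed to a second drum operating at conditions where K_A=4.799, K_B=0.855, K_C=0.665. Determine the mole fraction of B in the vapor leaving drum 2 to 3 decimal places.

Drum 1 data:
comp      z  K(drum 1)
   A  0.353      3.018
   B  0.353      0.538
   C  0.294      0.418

Drum 1:
Material balance + equilibrium reduce to Σ zᵢ(Kᵢ−1)/(1+ψ₁(Kᵢ−1)) = 0.
Check two-phase: ΣzᵢKᵢ = 1.378 > 1 and Σzᵢ/Kᵢ = 1.476 > 1, so g(0) = 0.378 > 0 and g(1) = -0.476 < 0.
Newton–Raphson from ψ₁ = 0.5:
  ψ₁ = 0.500: g = -0.0988, g' = -0.682 → ψ₁ = 0.355
  ψ₁ = 0.355: g = 0.0043, g' = -0.754 → ψ₁ = 0.361
Converged at ψ₁ = 0.361.
Drum-1 compositions:
  A: x = 0.204, y = 0.617
  B: x = 0.424, y = 0.228
  C: x = 0.372, y = 0.156
Drum-2 feed = drum-1 liquid: z₂ = (0.2043, 0.4236, 0.3721).
Drum 2:
Newton–Raphson from ψ₂ = 0.5:
  ψ₂ = 0.500: g = 0.0517, g' = -0.421 → ψ₂ = 0.623
  ψ₂ = 0.623: g = 0.0056, g' = -0.338 → ψ₂ = 0.639
Converged at ψ₂ = 0.639.
  A: x = 0.060, y = 0.286
  B: x = 0.467, y = 0.399
  C: x = 0.474, y = 0.315

y_B (drum 2) = 0.399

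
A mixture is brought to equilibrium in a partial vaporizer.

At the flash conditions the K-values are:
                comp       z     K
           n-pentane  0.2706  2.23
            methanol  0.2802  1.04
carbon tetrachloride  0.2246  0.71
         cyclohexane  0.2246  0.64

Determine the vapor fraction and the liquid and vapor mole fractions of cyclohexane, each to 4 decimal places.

ψ = 0.6997, x_cyclohexane = 0.3002, y_cyclohexane = 0.1921

Rachford–Rice: g(ψ) = Σ zᵢ(Kᵢ−1)/(1+ψ(Kᵢ−1)) = 0.
Feasibility: ΣzᵢKᵢ = 1.1981, Σzᵢ/Kᵢ = 1.0580 — both > 1, two phases present.
Newton–Raphson from ψ = 0.5:
  ψ = 0.5000: g = 0.04229, g' = -0.2265 → ψ = 0.6867
  ψ = 0.6867: g = 0.00260, g' = -0.2016 → ψ = 0.6996
  ψ = 0.6996: g = 0.00001, g' = -0.2004 → ψ = 0.6997
Converged at ψ = 0.6997.
Compositions from xᵢ = zᵢ/(1+ψ(Kᵢ−1)), yᵢ = Kᵢxᵢ:
  n-pentane: x = 0.1454, y = 0.3243
  methanol: x = 0.2726, y = 0.2835
  carbon tetrachloride: x = 0.2818, y = 0.2001
  cyclohexane: x = 0.3002, y = 0.1921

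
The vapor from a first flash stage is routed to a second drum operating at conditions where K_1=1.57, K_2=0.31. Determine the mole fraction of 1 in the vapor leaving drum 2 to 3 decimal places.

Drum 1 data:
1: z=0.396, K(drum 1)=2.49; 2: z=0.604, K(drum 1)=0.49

Drum 1:
Let ψ₁ = V/F and solve Σ zᵢ(Kᵢ−1)/(1+ψ₁(Kᵢ−1)) = 0.
Feasibility: ΣzᵢKᵢ = 1.282, Σzᵢ/Kᵢ = 1.392 — both > 1, two phases present.
Binary case is linear: z₁(K₁−1)(1+ψ₁(K₂−1)) + z₂(K₂−1)(1+ψ₁(K₁−1)) = 0
⇒ ψ₁ = [z₁(K₁−1)+z₂(K₂−1)] / [−(K₁−1)(K₂−1)] = 0.2820/0.7599 = 0.371
Drum-1 compositions:
  1: x = 0.255, y = 0.635
  2: x = 0.745, y = 0.365
Drum-2 feed = drum-1 vapor: z₂ = (0.6350, 0.3650).
Drum 2:
Let ψ₂ = V/F and solve Σ zᵢ(Kᵢ−1)/(1+ψ₂(Kᵢ−1)) = 0.
Feasibility: ΣzᵢKᵢ = 1.110, Σzᵢ/Kᵢ = 1.582 — both > 1, two phases present.
Binary case is linear: z₁(K₁−1)(1+ψ₂(K₂−1)) + z₂(K₂−1)(1+ψ₂(K₁−1)) = 0
⇒ ψ₂ = [z₁(K₁−1)+z₂(K₂−1)] / [−(K₁−1)(K₂−1)] = 0.1100/0.3933 = 0.280
  1: x = 0.548, y = 0.860
  2: x = 0.452, y = 0.140

y_1 (drum 2) = 0.860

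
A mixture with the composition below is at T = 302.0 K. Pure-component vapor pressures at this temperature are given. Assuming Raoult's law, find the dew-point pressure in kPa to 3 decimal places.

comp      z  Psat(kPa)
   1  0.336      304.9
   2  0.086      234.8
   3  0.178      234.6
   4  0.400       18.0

Pdew = 40.901 kPa

At the dew point ψ → 1, so Σzᵢ/Kᵢ = 1 with Kᵢ = Pᵢˢᵃᵗ/P ⇒ 1/P = Σzᵢ/Pᵢˢᵃᵗ.
1/P = 0.336/304.9 + 0.086/234.8 + 0.178/234.6 + 0.400/18.0 = 0.024449 ⇒ P = 40.901 kPa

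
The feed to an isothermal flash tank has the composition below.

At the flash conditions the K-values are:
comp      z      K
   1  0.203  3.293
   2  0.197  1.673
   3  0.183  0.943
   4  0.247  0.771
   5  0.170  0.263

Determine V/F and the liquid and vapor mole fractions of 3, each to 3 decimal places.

V/F = 0.581, x_3 = 0.189, y_3 = 0.178

Rachford–Rice: g(V/F) = Σ zᵢ(Kᵢ−1)/(1+V/F(Kᵢ−1)) = 0.
g(0) = ΣzᵢKᵢ − 1 = 0.406 and g(1) = 1 − Σzᵢ/Kᵢ = -0.340, so a root lies in (0, 1).
Newton iteration, V/F⁰ = 0.33:
  V/F = 0.330: g = 0.1361, g' = -0.583 → V/F = 0.564
  V/F = 0.564: g = 0.0092, g' = -0.538 → V/F = 0.581
Converged at V/F = 0.581.
Compositions from xᵢ = zᵢ/(1+V/F(Kᵢ−1)), yᵢ = Kᵢxᵢ:
  1: x = 0.087, y = 0.287
  2: x = 0.142, y = 0.237
  3: x = 0.189, y = 0.178
  4: x = 0.285, y = 0.220
  5: x = 0.297, y = 0.078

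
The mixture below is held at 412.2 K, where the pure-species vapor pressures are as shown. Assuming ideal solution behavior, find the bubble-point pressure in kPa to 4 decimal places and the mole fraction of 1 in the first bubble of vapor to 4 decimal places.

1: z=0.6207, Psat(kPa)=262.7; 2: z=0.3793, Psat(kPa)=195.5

At the bubble point ψ → 0, so ΣzᵢKᵢ = 1 with Kᵢ = Pᵢˢᵃᵗ/P ⇒ P = ΣzᵢPᵢˢᵃᵗ.
P = 0.6207·262.7 + 0.3793·195.5 = 237.2110 kPa
yᵢ = zᵢPᵢˢᵃᵗ/P ⇒ y_1 = 0.6207·262.7/237.2110 = 0.6874

Pbub = 237.2110 kPa, y_1 = 0.6874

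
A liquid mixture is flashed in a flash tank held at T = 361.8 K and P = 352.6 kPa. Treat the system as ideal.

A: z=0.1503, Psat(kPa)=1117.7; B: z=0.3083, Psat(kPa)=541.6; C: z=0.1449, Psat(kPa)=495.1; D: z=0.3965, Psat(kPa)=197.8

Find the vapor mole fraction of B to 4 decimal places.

Raoult's law: Kᵢ = Pᵢˢᵃᵗ/P = Pᵢˢᵃᵗ/352.6.
  K_A = 1117.7/352.6 = 3.169881, K_B = 541.6/352.6 = 1.536018, K_C = 495.1/352.6 = 1.404141, K_D = 197.8/352.6 = 0.560976
Material balance + equilibrium reduce to Σ zᵢ(Kᵢ−1)/(1+V/F(Kᵢ−1)) = 0.
g(0) = ΣzᵢKᵢ − 1 = 0.3759 and g(1) = 1 − Σzᵢ/Kᵢ = -0.0581, so a root lies in (0, 1).
Newton iteration, V/F⁰ = 0.5:
  V/F = 0.5000: g = 0.11243, g' = -0.3597 → V/F = 0.8126
  V/F = 0.8126: g = 0.00662, g' = -0.3338 → V/F = 0.8324
Converged at V/F = 0.8324.
Compositions from xᵢ = zᵢ/(1+V/F(Kᵢ−1)), yᵢ = Kᵢxᵢ:
  A: x = 0.0536, y = 0.1698
  B: x = 0.2132, y = 0.3275
  C: x = 0.1084, y = 0.1522
  D: x = 0.6248, y = 0.3505

y_B = 0.3275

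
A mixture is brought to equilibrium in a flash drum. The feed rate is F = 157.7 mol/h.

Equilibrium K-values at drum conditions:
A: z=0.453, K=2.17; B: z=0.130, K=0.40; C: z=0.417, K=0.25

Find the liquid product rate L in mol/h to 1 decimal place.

L = 131.5 mol/h

Newton iteration, β⁰ = 0.5:
  β = 0.500: g = -0.2774, g' = -0.943 → β = 0.206
  β = 0.206: g = -0.0316, g' = -0.792 → β = 0.166
Converged at β = 0.166.
Then V = β·F = 0.1660·157.7 = 26.2 mol/h and L = F − V = 131.5 mol/h.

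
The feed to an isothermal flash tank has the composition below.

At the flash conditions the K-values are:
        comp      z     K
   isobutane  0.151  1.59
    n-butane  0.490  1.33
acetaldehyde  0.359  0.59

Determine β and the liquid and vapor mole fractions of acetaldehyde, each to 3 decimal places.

β = 0.632, x_acetaldehyde = 0.485, y_acetaldehyde = 0.286

Material balance + equilibrium reduce to Σ zᵢ(Kᵢ−1)/(1+β(Kᵢ−1)) = 0.
Feasibility: ΣzᵢKᵢ = 1.104, Σzᵢ/Kᵢ = 1.072 — both > 1, two phases present.
Iterate (Newton) starting at β = 0.45:
  β = 0.450: g = 0.0307, g' = -0.164 → β = 0.637
  β = 0.637: g = -0.0009, g' = -0.175 → β = 0.632
Converged at β = 0.632.
Compositions from xᵢ = zᵢ/(1+β(Kᵢ−1)), yᵢ = Kᵢxᵢ:
  isobutane: x = 0.110, y = 0.175
  n-butane: x = 0.405, y = 0.539
  acetaldehyde: x = 0.485, y = 0.286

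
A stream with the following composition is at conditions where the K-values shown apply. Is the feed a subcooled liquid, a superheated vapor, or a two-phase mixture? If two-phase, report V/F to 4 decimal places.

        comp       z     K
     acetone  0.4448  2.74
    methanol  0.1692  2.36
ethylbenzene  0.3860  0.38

ΣzᵢKᵢ = 1.7647; Σzᵢ/Kᵢ = 1.2498.
Both exceed 1, so a two-phase solution exists.
Newton–Raphson from ψ = 0.55:
  ψ = 0.5500: g = 0.16397, g' = -0.7957 → ψ = 0.7561
  ψ = 0.7561: g = -0.00280, g' = -0.8530 → ψ = 0.7528
Converged at ψ = 0.7528.

two-phase, V/F = 0.7528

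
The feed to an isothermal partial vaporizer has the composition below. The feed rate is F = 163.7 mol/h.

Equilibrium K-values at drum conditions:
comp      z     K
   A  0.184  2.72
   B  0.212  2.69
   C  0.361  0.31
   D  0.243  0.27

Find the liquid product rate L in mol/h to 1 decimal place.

Material balance + equilibrium reduce to Σ zᵢ(Kᵢ−1)/(1+ψ(Kᵢ−1)) = 0.
Check two-phase: ΣzᵢKᵢ = 1.248 > 1 and Σzᵢ/Kᵢ = 2.211 > 1, so g(0) = 0.248 > 0 and g(1) = -1.211 < 0.
Newton iteration, ψ⁰ = 0.51:
  ψ = 0.510: g = -0.3059, g' = -1.067 → ψ = 0.223
  ψ = 0.223: g = -0.0176, g' = -1.028 → ψ = 0.206
Converged at ψ = 0.206.
Then V = ψ·F = 0.2063·163.7 = 33.8 mol/h and L = F − V = 129.9 mol/h.

L = 129.9 mol/h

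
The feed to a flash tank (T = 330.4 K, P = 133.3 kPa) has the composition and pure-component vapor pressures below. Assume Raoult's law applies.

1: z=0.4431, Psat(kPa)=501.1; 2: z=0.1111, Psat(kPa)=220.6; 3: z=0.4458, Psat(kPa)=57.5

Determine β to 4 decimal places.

Raoult's law: Kᵢ = Pᵢˢᵃᵗ/P = Pᵢˢᵃᵗ/133.3.
  K_1 = 501.1/133.3 = 3.759190, K_2 = 220.6/133.3 = 1.654914, K_3 = 57.5/133.3 = 0.431358
Newton iteration, β⁰ = 0.65:
  β = 0.6500: g = 0.08656, g' = -0.8185 → β = 0.7558
  β = 0.7558: g = 0.00039, g' = -0.8190 → β = 0.7562
Converged at β = 0.7562.

β = 0.7562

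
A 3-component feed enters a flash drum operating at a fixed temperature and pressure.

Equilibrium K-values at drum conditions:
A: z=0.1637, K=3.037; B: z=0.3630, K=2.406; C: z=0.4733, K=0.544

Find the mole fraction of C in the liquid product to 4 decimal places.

Newton–Raphson from β = 0.5:
  β = 0.5000: g = 0.18533, g' = -0.5793 → β = 0.8199
  β = 0.8199: g = 0.01725, g' = -0.5012 → β = 0.8543
Converged at β = 0.8543.
Compositions from xᵢ = zᵢ/(1+β(Kᵢ−1)), yᵢ = Kᵢxᵢ:
  A: x = 0.0597, y = 0.1814
  B: x = 0.1649, y = 0.3968
  C: x = 0.7753, y = 0.4218

x_C = 0.7753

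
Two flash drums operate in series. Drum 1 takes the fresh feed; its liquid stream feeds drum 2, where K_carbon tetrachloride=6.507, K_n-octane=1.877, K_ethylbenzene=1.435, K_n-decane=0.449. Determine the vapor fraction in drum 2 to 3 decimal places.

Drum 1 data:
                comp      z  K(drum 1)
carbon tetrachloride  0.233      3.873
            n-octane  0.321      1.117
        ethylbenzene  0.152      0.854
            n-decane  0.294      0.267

Drum 1:
Let ψ₁ = V/F and solve Σ zᵢ(Kᵢ−1)/(1+ψ₁(Kᵢ−1)) = 0.
Check two-phase: ΣzᵢKᵢ = 1.469 > 1 and Σzᵢ/Kᵢ = 1.627 > 1, so g(0) = 0.469 > 0 and g(1) = -0.627 < 0.
Newton–Raphson from ψ₁ = 0.51:
  ψ₁ = 0.510: g = -0.0612, g' = -0.727 → ψ₁ = 0.426
Converged at ψ₁ = 0.426.
Drum-1 compositions:
  carbon tetrachloride: x = 0.105, y = 0.406
  n-octane: x = 0.306, y = 0.342
  ethylbenzene: x = 0.162, y = 0.138
  n-decane: x = 0.427, y = 0.114
Drum-2 feed = drum-1 liquid: z₂ = (0.1048, 0.3058, 0.1621, 0.4273).
Drum 2:
Material balance + equilibrium reduce to Σ zᵢ(Kᵢ−1)/(1+ψ₂(Kᵢ−1)) = 0.
Check two-phase: ΣzᵢKᵢ = 1.680 > 1 and Σzᵢ/Kᵢ = 1.244 > 1, so g(0) = 0.680 > 0 and g(1) = -0.244 < 0.
Newton–Raphson from ψ₂ = 0.49:
  ψ₂ = 0.490: g = 0.0792, g' = -0.612 → ψ₂ = 0.619
  ψ₂ = 0.619: g = 0.0027, g' = -0.580 → ψ₂ = 0.624
Converged at ψ₂ = 0.624.
  carbon tetrachloride: x = 0.024, y = 0.154
  n-octane: x = 0.198, y = 0.371
  ethylbenzene: x = 0.127, y = 0.183
  n-decane: x = 0.651, y = 0.292

V/F (drum 2) = 0.624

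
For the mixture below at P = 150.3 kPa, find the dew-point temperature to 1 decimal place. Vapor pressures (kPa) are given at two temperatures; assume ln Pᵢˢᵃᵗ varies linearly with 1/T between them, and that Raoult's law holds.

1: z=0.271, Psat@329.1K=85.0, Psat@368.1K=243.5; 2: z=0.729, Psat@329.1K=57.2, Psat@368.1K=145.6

Dew-point temperature: Σzᵢ·P/Pᵢˢᵃᵗ(T) = 1. Interpolate ln Pᵢˢᵃᵗ = aᵢ + bᵢ/T.
  T = 329.1 K: ΣzᵢP/Pᵢˢᵃᵗ = 2.3947
  T = 368.1 K: ΣzᵢP/Pᵢˢᵃᵗ = 0.9198
  T = 348.6 K: ΣzᵢP/Pᵢˢᵃᵗ = 1.4446
  T = 358.4 K: ΣzᵢP/Pᵢˢᵃᵗ = 1.1443
  T = 363.2 K: ΣzᵢP/Pᵢˢᵃᵗ = 1.0256
  T = 365.6 K: ΣzᵢP/Pᵢˢᵃᵗ = 0.9720
Interpolating between 363.2 K and 365.6 K gives T ≈ 364.3 K.

T = 364.3 K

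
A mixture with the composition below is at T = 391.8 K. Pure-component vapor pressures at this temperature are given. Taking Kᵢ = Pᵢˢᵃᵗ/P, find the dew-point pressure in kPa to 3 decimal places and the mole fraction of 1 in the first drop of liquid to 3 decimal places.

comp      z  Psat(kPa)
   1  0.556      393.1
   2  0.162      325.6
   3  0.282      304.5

At the dew point ψ → 1, so Σzᵢ/Kᵢ = 1 with Kᵢ = Pᵢˢᵃᵗ/P ⇒ 1/P = Σzᵢ/Pᵢˢᵃᵗ.
1/P = 0.556/393.1 + 0.162/325.6 + 0.282/304.5 = 0.002838 ⇒ P = 352.355 kPa
xᵢ = zᵢP/Pᵢˢᵃᵗ ⇒ x_1 = 0.556·352.355/393.1 = 0.498

Pdew = 352.355 kPa, x_1 = 0.498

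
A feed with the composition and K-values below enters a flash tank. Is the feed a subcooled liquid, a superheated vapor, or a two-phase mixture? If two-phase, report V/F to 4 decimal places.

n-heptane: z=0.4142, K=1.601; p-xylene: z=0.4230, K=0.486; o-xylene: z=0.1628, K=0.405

ΣzᵢKᵢ = 0.9346; Σzᵢ/Kᵢ = 1.5311.
Since ΣzᵢKᵢ < 1 the mixture is below its bubble point — single liquid phase.

subcooled liquid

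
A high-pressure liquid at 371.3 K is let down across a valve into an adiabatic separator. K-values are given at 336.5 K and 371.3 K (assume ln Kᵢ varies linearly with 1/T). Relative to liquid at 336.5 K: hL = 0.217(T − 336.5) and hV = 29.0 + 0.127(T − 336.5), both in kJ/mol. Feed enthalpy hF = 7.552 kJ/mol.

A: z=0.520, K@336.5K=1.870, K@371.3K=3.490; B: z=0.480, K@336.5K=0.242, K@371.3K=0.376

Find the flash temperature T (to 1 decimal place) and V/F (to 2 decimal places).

Adiabatic flash: solve Rachford–Rice at each trial T, then check hF = ψ·hV(T) + (1−ψ)·hL(T).
  T = 336.5 K: K = (1.870, 0.242), RR gives ψ = 0.134, H_out = 3.894 kJ/mol
  T = 371.3 K: K = (3.490, 0.376), RR gives ψ = 0.641, H_out = 24.122 kJ/mol
  T = 353.9 K: K = (2.594, 0.305), RR gives ψ = 0.447, H_out = 16.040 kJ/mol
  T = 345.2 K: K = (2.212, 0.272), RR gives ψ = 0.319, H_out = 10.877 kJ/mol
  T = 340.9 K: K = (2.038, 0.257), RR gives ψ = 0.237, H_out = 7.748 kJ/mol
  T = 338.7 K: K = (1.953, 0.250), RR gives ψ = 0.189, H_out = 5.921 kJ/mol
Linear interpolation between T = 338.7 (H_out = 5.921) and T = 340.9 (H_out = 7.748) on hF = 7.552 gives T ≈ 340.7 K, at which ψ = 0.23.

T = 340.7 K, V/F = 0.23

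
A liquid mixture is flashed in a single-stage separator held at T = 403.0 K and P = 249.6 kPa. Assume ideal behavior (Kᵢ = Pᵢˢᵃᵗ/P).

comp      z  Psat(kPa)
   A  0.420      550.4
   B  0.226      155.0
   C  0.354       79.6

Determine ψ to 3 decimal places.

Raoult's law: Kᵢ = Pᵢˢᵃᵗ/P = Pᵢˢᵃᵗ/249.6.
  K_A = 550.4/249.6 = 2.20513, K_B = 155.0/249.6 = 0.62099, K_C = 79.6/249.6 = 0.31891
Material balance + equilibrium reduce to Σ zᵢ(Kᵢ−1)/(1+ψ(Kᵢ−1)) = 0.
g(0) = ΣzᵢKᵢ − 1 = 0.179 and g(1) = 1 − Σzᵢ/Kᵢ = -0.664, so a root lies in (0, 1).
Newton–Raphson from ψ = 0.5:
  ψ = 0.500: g = -0.1555, g' = -0.665 → ψ = 0.266
  ψ = 0.266: g = -0.0065, g' = -0.635 → ψ = 0.256
Converged at ψ = 0.256.

ψ = 0.256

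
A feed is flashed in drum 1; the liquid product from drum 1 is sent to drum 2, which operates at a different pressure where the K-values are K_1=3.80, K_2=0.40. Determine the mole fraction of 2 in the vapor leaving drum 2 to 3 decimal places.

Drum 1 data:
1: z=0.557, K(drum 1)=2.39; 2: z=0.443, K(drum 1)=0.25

y_2 (drum 2) = 0.329

Drum 1:
Material balance + equilibrium reduce to Σ zᵢ(Kᵢ−1)/(1+ψ₁(Kᵢ−1)) = 0.
Feasibility: ΣzᵢKᵢ = 1.442, Σzᵢ/Kᵢ = 2.005 — both > 1, two phases present.
Binary case is linear: z₁(K₁−1)(1+ψ₁(K₂−1)) + z₂(K₂−1)(1+ψ₁(K₁−1)) = 0
⇒ ψ₁ = [z₁(K₁−1)+z₂(K₂−1)] / [−(K₁−1)(K₂−1)] = 0.4420/1.0425 = 0.424
Drum-1 compositions:
  1: x = 0.350, y = 0.838
  2: x = 0.650, y = 0.162
Drum-2 feed = drum-1 liquid: z₂ = (0.3505, 0.6495).
Drum 2:
Binary case is linear: z₁(K₁−1)(1+ψ₂(K₂−1)) + z₂(K₂−1)(1+ψ₂(K₁−1)) = 0
⇒ ψ₂ = [z₁(K₁−1)+z₂(K₂−1)] / [−(K₁−1)(K₂−1)] = 0.5916/1.6800 = 0.352
  1: x = 0.176, y = 0.671
  2: x = 0.824, y = 0.329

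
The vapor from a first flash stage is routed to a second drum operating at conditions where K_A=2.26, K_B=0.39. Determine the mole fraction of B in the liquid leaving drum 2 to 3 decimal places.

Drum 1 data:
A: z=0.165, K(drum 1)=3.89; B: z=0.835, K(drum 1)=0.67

Drum 1:
Let ψ₁ = V/F and solve Σ zᵢ(Kᵢ−1)/(1+ψ₁(Kᵢ−1)) = 0.
Check two-phase: ΣzᵢKᵢ = 1.201 > 1 and Σzᵢ/Kᵢ = 1.289 > 1, so g(0) = 0.201 > 0 and g(1) = -0.289 < 0.
Binary case is linear: z₁(K₁−1)(1+ψ₁(K₂−1)) + z₂(K₂−1)(1+ψ₁(K₁−1)) = 0
⇒ ψ₁ = [z₁(K₁−1)+z₂(K₂−1)] / [−(K₁−1)(K₂−1)] = 0.2013/0.9537 = 0.211
Drum-1 compositions:
  A: x = 0.102, y = 0.399
  B: x = 0.898, y = 0.601
Drum-2 feed = drum-1 vapor: z₂ = (0.3987, 0.6013).
Drum 2:
Material balance + equilibrium reduce to Σ zᵢ(Kᵢ−1)/(1+ψ₂(Kᵢ−1)) = 0.
g(0) = ΣzᵢKᵢ − 1 = 0.136 and g(1) = 1 − Σzᵢ/Kᵢ = -0.718, so a root lies in (0, 1).
Newton iteration, ψ₂⁰ = 0.34:
  ψ₂ = 0.340: g = -0.1111, g' = -0.666 → ψ₂ = 0.173
  ψ₂ = 0.173: g = 0.0022, g' = -0.706 → ψ₂ = 0.176
Converged at ψ₂ = 0.176.
  A: x = 0.326, y = 0.737
  B: x = 0.674, y = 0.263

x_B (drum 2) = 0.674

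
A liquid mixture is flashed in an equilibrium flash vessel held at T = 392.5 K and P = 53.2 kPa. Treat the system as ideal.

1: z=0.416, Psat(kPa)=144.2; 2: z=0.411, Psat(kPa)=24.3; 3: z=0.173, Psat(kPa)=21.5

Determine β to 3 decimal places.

Raoult's law: Kᵢ = Pᵢˢᵃᵗ/P = Pᵢˢᵃᵗ/53.2.
  K_1 = 144.2/53.2 = 2.71053, K_2 = 24.3/53.2 = 0.45677, K_3 = 21.5/53.2 = 0.40414
Let β = V/F and solve Σ zᵢ(Kᵢ−1)/(1+β(Kᵢ−1)) = 0.
g(0) = ΣzᵢKᵢ − 1 = 0.385 and g(1) = 1 − Σzᵢ/Kᵢ = -0.481, so a root lies in (0, 1).
Iterate (Newton) starting at β = 0.62:
  β = 0.620: g = -0.1548, g' = -0.717 → β = 0.404
  β = 0.404: g = -0.0011, g' = -0.731 → β = 0.403
Converged at β = 0.403.

β = 0.403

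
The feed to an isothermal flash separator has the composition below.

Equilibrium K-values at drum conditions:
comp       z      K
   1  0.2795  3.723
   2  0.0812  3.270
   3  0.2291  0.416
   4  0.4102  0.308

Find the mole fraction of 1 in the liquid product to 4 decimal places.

x_1 = 0.1523

Newton iteration, ψ⁰ = 0.5:
  ψ = 0.5000: g = -0.21439, g' = -1.0785 → ψ = 0.3012
  ψ = 0.3012: g = 0.00663, g' = -1.2016 → ψ = 0.3067
  ψ = 0.3067: g = 0.00002, g' = -1.1932 → ψ = 0.3068
Converged at ψ = 0.3068.
Compositions from xᵢ = zᵢ/(1+ψ(Kᵢ−1)), yᵢ = Kᵢxᵢ:
  1: x = 0.1523, y = 0.5670
  2: x = 0.0479, y = 0.1565
  3: x = 0.2791, y = 0.1161
  4: x = 0.5207, y = 0.1604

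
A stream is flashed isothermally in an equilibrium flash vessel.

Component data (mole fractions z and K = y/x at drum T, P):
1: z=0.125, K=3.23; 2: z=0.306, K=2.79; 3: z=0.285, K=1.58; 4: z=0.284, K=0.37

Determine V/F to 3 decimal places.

V/F = 0.898

Rachford–Rice: g(V/F) = Σ zᵢ(Kᵢ−1)/(1+V/F(Kᵢ−1)) = 0.
g(0) = ΣzᵢKᵢ − 1 = 0.813 and g(1) = 1 − Σzᵢ/Kᵢ = -0.096, so a root lies in (0, 1).
Newton iteration, V/F⁰ = 0.61:
  V/F = 0.610: g = 0.2114, g' = -0.685 → V/F = 0.919
  V/F = 0.919: g = -0.0182, g' = -0.883 → V/F = 0.898
Converged at V/F = 0.898.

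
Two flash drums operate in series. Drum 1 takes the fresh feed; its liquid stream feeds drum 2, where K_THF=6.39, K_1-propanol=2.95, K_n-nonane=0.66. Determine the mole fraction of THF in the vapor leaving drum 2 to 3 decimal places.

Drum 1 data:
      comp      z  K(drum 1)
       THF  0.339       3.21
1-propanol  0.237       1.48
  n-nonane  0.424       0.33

Drum 1:
Let ψ₁ = V/F and solve Σ zᵢ(Kᵢ−1)/(1+ψ₁(Kᵢ−1)) = 0.
g(0) = ΣzᵢKᵢ − 1 = 0.579 and g(1) = 1 − Σzᵢ/Kᵢ = -0.551, so a root lies in (0, 1).
Newton iteration, ψ₁⁰ = 0.5:
  ψ₁ = 0.500: g = 0.0205, g' = -0.840 → ψ₁ = 0.524
Converged at ψ₁ = 0.524.
Drum-1 compositions:
  THF: x = 0.157, y = 0.504
  1-propanol: x = 0.189, y = 0.280
  n-nonane: x = 0.654, y = 0.216
Drum-2 feed = drum-1 liquid: z₂ = (0.1570, 0.1893, 0.6536).
Drum 2:
Let ψ₂ = V/F and solve Σ zᵢ(Kᵢ−1)/(1+ψ₂(Kᵢ−1)) = 0.
Feasibility: ΣzᵢKᵢ = 1.993, Σzᵢ/Kᵢ = 1.079 — both > 1, two phases present.
Newton–Raphson from ψ₂ = 0.5:
  ψ₂ = 0.500: g = 0.1483, g' = -0.628 → ψ₂ = 0.736
  ψ₂ = 0.736: g = 0.0256, g' = -0.441 → ψ₂ = 0.794
  ψ₂ = 0.794: g = 0.0007, g' = -0.416 → ψ₂ = 0.796
Converged at ψ₂ = 0.796.
  THF: x = 0.030, y = 0.190
  1-propanol: x = 0.074, y = 0.219
  n-nonane: x = 0.896, y = 0.591

y_THF (drum 2) = 0.190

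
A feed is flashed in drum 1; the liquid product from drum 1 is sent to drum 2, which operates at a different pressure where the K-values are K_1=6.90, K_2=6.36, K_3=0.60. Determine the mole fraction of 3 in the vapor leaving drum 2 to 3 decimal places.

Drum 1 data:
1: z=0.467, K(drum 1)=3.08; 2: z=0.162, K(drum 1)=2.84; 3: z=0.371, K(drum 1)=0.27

Drum 1:
Rachford–Rice: g(ψ₁) = Σ zᵢ(Kᵢ−1)/(1+ψ₁(Kᵢ−1)) = 0.
Check two-phase: ΣzᵢKᵢ = 1.999 > 1 and Σzᵢ/Kᵢ = 1.583 > 1, so g(0) = 0.999 > 0 and g(1) = -0.583 < 0.
Iterate (Newton) starting at ψ₁ = 0.53:
  ψ₁ = 0.530: g = 0.1712, g' = -1.124 → ψ₁ = 0.682
  ψ₁ = 0.682: g = -0.0060, g' = -1.238 → ψ₁ = 0.678
Converged at ψ₁ = 0.678.
Drum-1 compositions:
  1: x = 0.194, y = 0.597
  2: x = 0.072, y = 0.205
  3: x = 0.734, y = 0.198
Drum-2 feed = drum-1 liquid: z₂ = (0.1938, 0.0721, 0.7341).
Drum 2:
Let ψ₂ = V/F and solve Σ zᵢ(Kᵢ−1)/(1+ψ₂(Kᵢ−1)) = 0.
Feasibility: ΣzᵢKᵢ = 2.237, Σzᵢ/Kᵢ = 1.263 — both > 1, two phases present.
Newton iteration, ψ₂⁰ = 0.64:
  ψ₂ = 0.640: g = -0.0680, g' = -0.614 → ψ₂ = 0.529
  ψ₂ = 0.529: g = 0.0057, g' = -0.727 → ψ₂ = 0.537
Converged at ψ₂ = 0.537.
  1: x = 0.046, y = 0.321
  2: x = 0.019, y = 0.118
  3: x = 0.935, y = 0.561

y_3 (drum 2) = 0.561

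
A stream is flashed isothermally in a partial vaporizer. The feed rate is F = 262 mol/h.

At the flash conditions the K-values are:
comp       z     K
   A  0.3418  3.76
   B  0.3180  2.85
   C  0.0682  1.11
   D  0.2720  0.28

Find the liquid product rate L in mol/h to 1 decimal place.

Material balance + equilibrium reduce to Σ zᵢ(Kᵢ−1)/(1+ψ(Kᵢ−1)) = 0.
g(0) = ΣzᵢKᵢ − 1 = 1.3433 and g(1) = 1 − Σzᵢ/Kᵢ = -0.2354, so a root lies in (0, 1).
Iterate (Newton) starting at ψ = 0.69:
  ψ = 0.6900: g = 0.20101, g' = -1.0762 → ψ = 0.8768
  ψ = 0.8768: g = -0.02407, g' = -1.4187 → ψ = 0.8598
  ψ = 0.8598: g = -0.00048, g' = -1.3634 → ψ = 0.8595
Converged at ψ = 0.8595.
Then V = ψ·F = 0.8595·262 = 225.2 mol/h and L = F − V = 36.8 mol/h.

L = 36.8 mol/h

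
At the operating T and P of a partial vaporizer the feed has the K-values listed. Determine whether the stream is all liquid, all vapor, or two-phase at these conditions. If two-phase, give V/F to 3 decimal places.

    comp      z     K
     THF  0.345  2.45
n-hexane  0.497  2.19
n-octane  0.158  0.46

ΣzᵢKᵢ = 2.006; Σzᵢ/Kᵢ = 0.711.
Since Σzᵢ/Kᵢ < 1 the mixture is above its dew point — single vapor phase.

all vapor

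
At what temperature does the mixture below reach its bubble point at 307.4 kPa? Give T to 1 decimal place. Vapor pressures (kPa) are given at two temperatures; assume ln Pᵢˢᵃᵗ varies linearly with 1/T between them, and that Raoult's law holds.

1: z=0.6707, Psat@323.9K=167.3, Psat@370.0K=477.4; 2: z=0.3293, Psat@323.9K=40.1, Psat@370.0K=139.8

T = 361.6 K

Bubble-point temperature: ΣzᵢPᵢˢᵃᵗ(T) = P. Interpolate ln Pᵢˢᵃᵗ = aᵢ + bᵢ/T.
  T = 323.9 K: ΣzᵢPᵢˢᵃᵗ = 125.41 kPa
  T = 370.0 K: ΣzᵢPᵢˢᵃᵗ = 366.23 kPa
  T = 346.9 K: ΣzᵢPᵢˢᵃᵗ = 221.71 kPa
  T = 358.4 K: ΣzᵢPᵢˢᵃᵗ = 286.92 kPa
  T = 364.2 K: ΣzᵢPᵢˢᵃᵗ = 324.78 kPa
  T = 361.3 K: ΣzᵢPᵢˢᵃᵗ = 305.41 kPa
Interpolating between 361.3 K and 364.2 K gives T ≈ 361.6 K.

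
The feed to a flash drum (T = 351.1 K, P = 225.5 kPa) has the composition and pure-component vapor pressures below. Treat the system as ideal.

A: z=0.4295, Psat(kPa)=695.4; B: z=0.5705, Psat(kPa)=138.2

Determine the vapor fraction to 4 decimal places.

ψ = 0.8356

Raoult's law: Kᵢ = Pᵢˢᵃᵗ/P = Pᵢˢᵃᵗ/225.5.
  K_A = 695.4/225.5 = 3.083814, K_B = 138.2/225.5 = 0.612860
Let ψ = V/F and solve Σ zᵢ(Kᵢ−1)/(1+ψ(Kᵢ−1)) = 0.
g(0) = ΣzᵢKᵢ − 1 = 0.6741 and g(1) = 1 − Σzᵢ/Kᵢ = -0.0702, so a root lies in (0, 1).
Newton–Raphson from ψ = 0.44:
  ψ = 0.4400: g = 0.20069, g' = -0.6318 → ψ = 0.7577
  ψ = 0.7577: g = 0.03452, g' = -0.4517 → ψ = 0.8341
  ψ = 0.8341: g = 0.00067, g' = -0.4353 → ψ = 0.8356
Converged at ψ = 0.8356.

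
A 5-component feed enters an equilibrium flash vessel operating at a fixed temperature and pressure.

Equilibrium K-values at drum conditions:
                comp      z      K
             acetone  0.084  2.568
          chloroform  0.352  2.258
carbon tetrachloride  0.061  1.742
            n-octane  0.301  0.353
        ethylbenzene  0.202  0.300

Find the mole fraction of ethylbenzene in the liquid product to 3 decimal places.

x_ethylbenzene = 0.264

Let ψ = V/F and solve Σ zᵢ(Kᵢ−1)/(1+ψ(Kᵢ−1)) = 0.
g(0) = ΣzᵢKᵢ − 1 = 0.284 and g(1) = 1 − Σzᵢ/Kᵢ = -0.750, so a root lies in (0, 1).
Iterate (Newton) starting at ψ = 0.45:
  ψ = 0.450: g = -0.0873, g' = -0.779 → ψ = 0.338
  ψ = 0.338: g = -0.0015, g' = -0.760 → ψ = 0.336
Converged at ψ = 0.336.
Compositions from xᵢ = zᵢ/(1+ψ(Kᵢ−1)), yᵢ = Kᵢxᵢ:
  acetone: x = 0.055, y = 0.141
  chloroform: x = 0.247, y = 0.559
  carbon tetrachloride: x = 0.049, y = 0.085
  n-octane: x = 0.385, y = 0.136
  ethylbenzene: x = 0.264, y = 0.079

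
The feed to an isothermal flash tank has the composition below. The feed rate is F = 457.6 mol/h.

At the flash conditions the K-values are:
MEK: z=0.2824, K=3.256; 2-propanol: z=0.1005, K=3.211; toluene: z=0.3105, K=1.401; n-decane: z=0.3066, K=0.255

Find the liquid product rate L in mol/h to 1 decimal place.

L = 157.7 mol/h

Rachford–Rice: g(ψ) = Σ zᵢ(Kᵢ−1)/(1+ψ(Kᵢ−1)) = 0.
Check two-phase: ΣzᵢKᵢ = 1.7554 > 1 and Σzᵢ/Kᵢ = 1.5420 > 1, so g(0) = 0.7554 > 0 and g(1) = -0.5420 < 0.
Iterate (Newton) starting at ψ = 0.5:
  ψ = 0.5000: g = 0.14463, g' = -0.8950 → ψ = 0.6616
  ψ = 0.6616: g = -0.00619, g' = -1.0052 → ψ = 0.6554
Converged at ψ = 0.6554.
Then V = ψ·F = 0.6554·457.6 = 299.9 mol/h and L = F − V = 157.7 mol/h.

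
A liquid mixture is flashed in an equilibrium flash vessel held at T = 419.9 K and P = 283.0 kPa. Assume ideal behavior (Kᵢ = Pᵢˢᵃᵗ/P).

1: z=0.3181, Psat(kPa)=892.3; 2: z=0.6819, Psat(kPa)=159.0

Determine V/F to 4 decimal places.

Raoult's law: Kᵢ = Pᵢˢᵃᵗ/P = Pᵢˢᵃᵗ/283.0.
  K_1 = 892.3/283.0 = 3.153004, K_2 = 159.0/283.0 = 0.561837
Material balance + equilibrium reduce to Σ zᵢ(Kᵢ−1)/(1+V/F(Kᵢ−1)) = 0.
Feasibility: ΣzᵢKᵢ = 1.3861, Σzᵢ/Kᵢ = 1.3146 — both > 1, two phases present.
Newton–Raphson from V/F = 0.56:
  V/F = 0.5600: g = -0.08543, g' = -0.5330 → V/F = 0.3997
  V/F = 0.3997: g = 0.00587, g' = -0.6184 → V/F = 0.4092
  V/F = 0.4092: g = 0.00003, g' = -0.6111 → V/F = 0.4093
Converged at V/F = 0.4093.

V/F = 0.4093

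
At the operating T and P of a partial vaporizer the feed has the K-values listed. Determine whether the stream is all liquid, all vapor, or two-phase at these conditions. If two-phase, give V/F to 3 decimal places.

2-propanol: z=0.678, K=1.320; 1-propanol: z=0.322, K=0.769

all vapor

ΣzᵢKᵢ = 1.143; Σzᵢ/Kᵢ = 0.932.
Since Σzᵢ/Kᵢ < 1 the mixture is above its dew point — single vapor phase.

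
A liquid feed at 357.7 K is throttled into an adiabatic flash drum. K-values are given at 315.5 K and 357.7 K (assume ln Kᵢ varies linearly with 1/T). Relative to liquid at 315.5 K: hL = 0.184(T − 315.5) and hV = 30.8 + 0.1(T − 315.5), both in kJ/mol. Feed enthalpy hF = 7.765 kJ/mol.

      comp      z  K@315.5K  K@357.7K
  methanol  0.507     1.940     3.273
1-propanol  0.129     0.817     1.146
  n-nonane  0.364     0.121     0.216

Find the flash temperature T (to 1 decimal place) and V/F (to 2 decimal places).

T = 318.8 K, V/F = 0.23

Adiabatic flash: solve Rachford–Rice at each trial T, then check hF = ψ·hV(T) + (1−ψ)·hL(T).
  T = 315.5 K: K = (1.940, 0.817, 0.121), RR gives ψ = 0.184, H_out = 5.675 kJ/mol
  T = 357.7 K: K = (3.273, 1.146, 0.216), RR gives ψ = 0.573, H_out = 23.377 kJ/mol
  T = 336.6 K: K = (2.561, 0.978, 0.165), RR gives ψ = 0.426, H_out = 16.261 kJ/mol
  T = 326.1 K: K = (2.241, 0.897, 0.142), RR gives ψ = 0.327, H_out = 11.717 kJ/mol
  T = 320.8 K: K = (2.087, 0.857, 0.131), RR gives ψ = 0.263, H_out = 8.944 kJ/mol
  T = 318.1 K: K = (2.012, 0.836, 0.126), RR gives ψ = 0.225, H_out = 7.353 kJ/mol
  T = 319.5 K: K = (2.051, 0.847, 0.129), RR gives ψ = 0.245, H_out = 8.195 kJ/mol
Linear interpolation between T = 318.1 (H_out = 7.353) and T = 319.5 (H_out = 8.195) on hF = 7.765 gives T ≈ 318.8 K, at which ψ = 0.23.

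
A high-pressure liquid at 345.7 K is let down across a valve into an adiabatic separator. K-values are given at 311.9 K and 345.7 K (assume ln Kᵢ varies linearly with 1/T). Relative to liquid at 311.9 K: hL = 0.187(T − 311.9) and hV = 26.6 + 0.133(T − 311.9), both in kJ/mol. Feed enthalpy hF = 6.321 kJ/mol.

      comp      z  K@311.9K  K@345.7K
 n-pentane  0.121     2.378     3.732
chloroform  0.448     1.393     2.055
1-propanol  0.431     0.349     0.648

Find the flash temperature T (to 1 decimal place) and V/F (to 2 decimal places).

T = 314.7 K, V/F = 0.22

Adiabatic flash: solve Rachford–Rice at each trial T, then check hF = ψ·hV(T) + (1−ψ)·hL(T).
  T = 311.9 K: K = (2.378, 1.393, 0.349), RR gives ψ = 0.135, H_out = 3.601 kJ/mol
  T = 345.7 K: K = (3.732, 2.055, 0.648), RR gives ψ = 1.000, H_out = 31.095 kJ/mol
  T = 328.8 K: K = (3.014, 1.709, 0.483), RR gives ψ = 0.623, H_out = 19.155 kJ/mol
  T = 320.4 K: K = (2.687, 1.548, 0.413), RR gives ψ = 0.384, H_out = 11.625 kJ/mol
  T = 316.1 K: K = (2.528, 1.469, 0.380), RR gives ψ = 0.261, H_out = 7.680 kJ/mol
  T = 314.0 K: K = (2.452, 1.431, 0.364), RR gives ψ = 0.199, H_out = 5.676 kJ/mol
Linear interpolation between T = 314.0 (H_out = 5.676) and T = 316.1 (H_out = 7.680) on hF = 6.321 gives T ≈ 314.7 K, at which ψ = 0.22.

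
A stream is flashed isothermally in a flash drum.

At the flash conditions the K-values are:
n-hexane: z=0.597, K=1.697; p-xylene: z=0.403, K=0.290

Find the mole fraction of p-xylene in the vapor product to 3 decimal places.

y_p-xylene = 0.144

Material balance + equilibrium reduce to Σ zᵢ(Kᵢ−1)/(1+ψ(Kᵢ−1)) = 0.
g(0) = ΣzᵢKᵢ − 1 = 0.130 and g(1) = 1 − Σzᵢ/Kᵢ = -0.741, so a root lies in (0, 1).
Binary case is linear: z₁(K₁−1)(1+ψ(K₂−1)) + z₂(K₂−1)(1+ψ(K₁−1)) = 0
⇒ ψ = [z₁(K₁−1)+z₂(K₂−1)] / [−(K₁−1)(K₂−1)] = 0.1300/0.4949 = 0.263
Compositions from xᵢ = zᵢ/(1+ψ(Kᵢ−1)), yᵢ = Kᵢxᵢ:
  n-hexane: x = 0.505, y = 0.856
  p-xylene: x = 0.495, y = 0.144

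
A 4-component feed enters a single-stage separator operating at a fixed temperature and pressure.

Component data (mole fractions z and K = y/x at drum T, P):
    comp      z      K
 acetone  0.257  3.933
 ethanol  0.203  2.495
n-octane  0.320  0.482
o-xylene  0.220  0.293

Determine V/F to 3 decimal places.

Rachford–Rice: g(V/F) = Σ zᵢ(Kᵢ−1)/(1+V/F(Kᵢ−1)) = 0.
Check two-phase: ΣzᵢKᵢ = 1.736 > 1 and Σzᵢ/Kᵢ = 1.561 > 1, so g(0) = 0.736 > 0 and g(1) = -0.561 < 0.
Iterate (Newton) starting at V/F = 0.5:
  V/F = 0.500: g = 0.0150, g' = -0.931 → V/F = 0.516
Converged at V/F = 0.516.

V/F = 0.516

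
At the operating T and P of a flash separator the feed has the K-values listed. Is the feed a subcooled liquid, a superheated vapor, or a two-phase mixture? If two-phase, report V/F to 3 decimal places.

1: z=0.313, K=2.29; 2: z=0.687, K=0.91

ΣzᵢKᵢ = 1.342; Σzᵢ/Kᵢ = 0.892.
Since Σzᵢ/Kᵢ < 1 the mixture is above its dew point — single vapor phase.

superheated vapor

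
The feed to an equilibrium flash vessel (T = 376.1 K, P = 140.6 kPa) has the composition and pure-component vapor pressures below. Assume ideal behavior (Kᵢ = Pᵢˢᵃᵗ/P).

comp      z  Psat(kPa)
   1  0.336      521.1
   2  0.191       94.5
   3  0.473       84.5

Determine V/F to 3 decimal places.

V/F = 0.640

Raoult's law: Kᵢ = Pᵢˢᵃᵗ/P = Pᵢˢᵃᵗ/140.6.
  K_1 = 521.1/140.6 = 3.70626, K_2 = 94.5/140.6 = 0.67212, K_3 = 84.5/140.6 = 0.60100
Material balance + equilibrium reduce to Σ zᵢ(Kᵢ−1)/(1+V/F(Kᵢ−1)) = 0.
g(0) = ΣzᵢKᵢ − 1 = 0.658 and g(1) = 1 − Σzᵢ/Kᵢ = -0.162, so a root lies in (0, 1).
Newton iteration, V/F⁰ = 0.5:
  V/F = 0.500: g = 0.0758, g' = -0.591 → V/F = 0.628
  V/F = 0.628: g = 0.0061, g' = -0.504 → V/F = 0.640
Converged at V/F = 0.640.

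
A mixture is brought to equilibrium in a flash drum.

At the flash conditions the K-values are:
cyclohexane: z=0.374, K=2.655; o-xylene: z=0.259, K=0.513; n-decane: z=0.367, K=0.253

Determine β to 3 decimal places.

Material balance + equilibrium reduce to Σ zᵢ(Kᵢ−1)/(1+β(Kᵢ−1)) = 0.
g(0) = ΣzᵢKᵢ − 1 = 0.219 and g(1) = 1 − Σzᵢ/Kᵢ = -1.096, so a root lies in (0, 1).
Newton–Raphson from β = 0.42:
  β = 0.420: g = -0.1929, g' = -0.888 → β = 0.203
Converged at β = 0.203.

β = 0.203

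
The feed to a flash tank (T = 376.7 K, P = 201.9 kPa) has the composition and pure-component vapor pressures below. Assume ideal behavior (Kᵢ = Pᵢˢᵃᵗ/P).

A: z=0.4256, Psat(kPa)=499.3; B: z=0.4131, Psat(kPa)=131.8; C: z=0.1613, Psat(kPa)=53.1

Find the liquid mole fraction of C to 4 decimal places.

x_C = 0.2550

Raoult's law: Kᵢ = Pᵢˢᵃᵗ/P = Pᵢˢᵃᵗ/201.9.
  K_A = 499.3/201.9 = 2.473006, K_B = 131.8/201.9 = 0.652798, K_C = 53.1/201.9 = 0.263001
Material balance + equilibrium reduce to Σ zᵢ(Kᵢ−1)/(1+V/F(Kᵢ−1)) = 0.
Check two-phase: ΣzᵢKᵢ = 1.3646 > 1 and Σzᵢ/Kᵢ = 1.4182 > 1, so g(0) = 0.3646 > 0 and g(1) = -0.4182 < 0.
Iterate (Newton) starting at V/F = 0.5:
  V/F = 0.5000: g = -0.00079, g' = -0.5989 → V/F = 0.4987
Converged at V/F = 0.4987.
Compositions from xᵢ = zᵢ/(1+V/F(Kᵢ−1)), yᵢ = Kᵢxᵢ:
  A: x = 0.2454, y = 0.6068
  B: x = 0.4996, y = 0.3261
  C: x = 0.2550, y = 0.0671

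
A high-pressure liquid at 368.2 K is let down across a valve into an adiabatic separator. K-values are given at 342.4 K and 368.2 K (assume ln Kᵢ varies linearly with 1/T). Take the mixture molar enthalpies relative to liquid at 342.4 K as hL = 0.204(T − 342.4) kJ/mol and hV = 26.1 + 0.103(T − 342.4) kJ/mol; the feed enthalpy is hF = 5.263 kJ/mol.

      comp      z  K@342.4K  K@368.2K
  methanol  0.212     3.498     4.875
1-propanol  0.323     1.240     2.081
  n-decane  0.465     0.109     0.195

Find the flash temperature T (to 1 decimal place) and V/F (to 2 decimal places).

Adiabatic flash: solve Rachford–Rice at each trial T, then check hF = ψ·hV(T) + (1−ψ)·hL(T).
  T = 342.4 K: K = (3.498, 1.240, 0.109), RR gives ψ = 0.135, H_out = 3.527 kJ/mol
  T = 368.2 K: K = (4.875, 2.081, 0.195), RR gives ψ = 0.410, H_out = 14.905 kJ/mol
  T = 355.3 K: K = (4.154, 1.622, 0.147), RR gives ψ = 0.284, H_out = 9.678 kJ/mol
  T = 348.9 K: K = (3.821, 1.423, 0.127), RR gives ψ = 0.213, H_out = 6.753 kJ/mol
  T = 345.6 K: K = (3.655, 1.328, 0.118), RR gives ψ = 0.174, H_out = 5.148 kJ/mol
  T = 347.2 K: K = (3.735, 1.373, 0.122), RR gives ψ = 0.193, H_out = 5.935 kJ/mol
Linear interpolation between T = 345.6 (H_out = 5.148) and T = 347.2 (H_out = 5.935) on hF = 5.263 gives T ≈ 345.8 K, at which ψ = 0.18.

T = 345.8 K, V/F = 0.18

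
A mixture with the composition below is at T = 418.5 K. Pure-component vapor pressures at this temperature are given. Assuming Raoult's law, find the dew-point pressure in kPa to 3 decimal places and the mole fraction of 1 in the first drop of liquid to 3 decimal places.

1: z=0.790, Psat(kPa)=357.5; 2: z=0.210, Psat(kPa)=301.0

Pdew = 343.942 kPa, x_1 = 0.760

At the dew point ψ → 1, so Σzᵢ/Kᵢ = 1 with Kᵢ = Pᵢˢᵃᵗ/P ⇒ 1/P = Σzᵢ/Pᵢˢᵃᵗ.
1/P = 0.790/357.5 + 0.210/301.0 = 0.002907 ⇒ P = 343.942 kPa
xᵢ = zᵢP/Pᵢˢᵃᵗ ⇒ x_1 = 0.790·343.942/357.5 = 0.760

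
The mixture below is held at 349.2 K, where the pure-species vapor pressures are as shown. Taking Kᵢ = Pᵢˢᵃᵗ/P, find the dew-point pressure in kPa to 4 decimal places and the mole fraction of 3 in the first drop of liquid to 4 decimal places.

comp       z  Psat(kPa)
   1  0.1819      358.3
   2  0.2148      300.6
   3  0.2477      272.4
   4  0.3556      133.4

Pdew = 208.4533 kPa, x_3 = 0.1896

At the dew point ψ → 1, so Σzᵢ/Kᵢ = 1 with Kᵢ = Pᵢˢᵃᵗ/P ⇒ 1/P = Σzᵢ/Pᵢˢᵃᵗ.
1/P = 0.1819/358.3 + 0.2148/300.6 + 0.2477/272.4 + 0.3556/133.4 = 0.0047972 ⇒ P = 208.4533 kPa
xᵢ = zᵢP/Pᵢˢᵃᵗ ⇒ x_3 = 0.2477·208.4533/272.4 = 0.1896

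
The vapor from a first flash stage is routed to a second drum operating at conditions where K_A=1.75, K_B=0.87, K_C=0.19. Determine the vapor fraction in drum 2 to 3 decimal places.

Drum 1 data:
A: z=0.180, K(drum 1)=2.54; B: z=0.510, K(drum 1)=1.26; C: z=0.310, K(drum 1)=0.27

Drum 1:
Material balance + equilibrium reduce to Σ zᵢ(Kᵢ−1)/(1+ψ₁(Kᵢ−1)) = 0.
g(0) = ΣzᵢKᵢ − 1 = 0.183 and g(1) = 1 − Σzᵢ/Kᵢ = -0.624, so a root lies in (0, 1).
Newton iteration, ψ₁⁰ = 0.41:
  ψ₁ = 0.410: g = -0.0332, g' = -0.525 → ψ₁ = 0.347
  ψ₁ = 0.347: g = -0.0006, g' = -0.507 → ψ₁ = 0.345
Converged at ψ₁ = 0.345.
Drum-1 compositions:
  A: x = 0.117, y = 0.298
  B: x = 0.468, y = 0.590
  C: x = 0.415, y = 0.112
Drum-2 feed = drum-1 vapor: z₂ = (0.2984, 0.5896, 0.1119).
Drum 2:
Newton iteration, ψ₂⁰ = 0.49:
  ψ₂ = 0.490: g = -0.0685, g' = -0.303 → ψ₂ = 0.264
  ψ₂ = 0.264: g = -0.0078, g' = -0.246 → ψ₂ = 0.232
Converged at ψ₂ = 0.232.
  A: x = 0.254, y = 0.445
  B: x = 0.608, y = 0.529
  C: x = 0.138, y = 0.026

V/F (drum 2) = 0.232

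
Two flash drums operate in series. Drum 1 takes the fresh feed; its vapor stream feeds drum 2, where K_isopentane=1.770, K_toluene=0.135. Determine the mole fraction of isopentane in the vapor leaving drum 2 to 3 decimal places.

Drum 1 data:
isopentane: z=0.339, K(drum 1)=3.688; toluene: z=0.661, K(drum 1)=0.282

y_isopentane (drum 2) = 0.936

Drum 1:
Iterate (Newton) starting at ψ₁ = 0.5:
  ψ₁ = 0.500: g = -0.3517, g' = -1.275 → ψ₁ = 0.224
  ψ₁ = 0.224: g = 0.0029, g' = -1.438 → ψ₁ = 0.226
Converged at ψ₁ = 0.226.
Drum-1 compositions:
  isopentane: x = 0.211, y = 0.777
  toluene: x = 0.789, y = 0.223
Drum-2 feed = drum-1 vapor: z₂ = (0.7774, 0.2226).
Drum 2:
Binary case is linear: z₁(K₁−1)(1+ψ₂(K₂−1)) + z₂(K₂−1)(1+ψ₂(K₁−1)) = 0
⇒ ψ₂ = [z₁(K₁−1)+z₂(K₂−1)] / [−(K₁−1)(K₂−1)] = 0.4061/0.6661 = 0.610
  isopentane: x = 0.529, y = 0.936
  toluene: x = 0.471, y = 0.064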